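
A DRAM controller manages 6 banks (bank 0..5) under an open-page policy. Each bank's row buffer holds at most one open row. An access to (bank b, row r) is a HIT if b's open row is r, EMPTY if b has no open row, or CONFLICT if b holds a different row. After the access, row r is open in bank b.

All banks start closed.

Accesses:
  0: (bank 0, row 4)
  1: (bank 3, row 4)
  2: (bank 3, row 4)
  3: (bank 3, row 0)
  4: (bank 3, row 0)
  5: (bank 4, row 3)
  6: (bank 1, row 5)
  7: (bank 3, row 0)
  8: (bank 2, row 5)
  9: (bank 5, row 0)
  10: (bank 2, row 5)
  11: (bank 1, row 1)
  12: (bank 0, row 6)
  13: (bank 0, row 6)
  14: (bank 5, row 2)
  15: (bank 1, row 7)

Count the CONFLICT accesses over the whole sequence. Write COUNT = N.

COUNT = 5

  [0] b0 r4: no row ⇒ E
  [1] b3 r4: no row ⇒ E
  [2] b3 r4: had r4 ⇒ H
  [3] b3 r0: had r4 ⇒ C
  [4] b3 r0: had r0 ⇒ H
  [5] b4 r3: no row ⇒ E
  [6] b1 r5: no row ⇒ E
  [7] b3 r0: had r0 ⇒ H
  [8] b2 r5: no row ⇒ E
  [9] b5 r0: no row ⇒ E
  [10] b2 r5: had r5 ⇒ H
  [11] b1 r1: had r5 ⇒ C
  [12] b0 r6: had r4 ⇒ C
  [13] b0 r6: had r6 ⇒ H
  [14] b5 r2: had r0 ⇒ C
  [15] b1 r7: had r1 ⇒ C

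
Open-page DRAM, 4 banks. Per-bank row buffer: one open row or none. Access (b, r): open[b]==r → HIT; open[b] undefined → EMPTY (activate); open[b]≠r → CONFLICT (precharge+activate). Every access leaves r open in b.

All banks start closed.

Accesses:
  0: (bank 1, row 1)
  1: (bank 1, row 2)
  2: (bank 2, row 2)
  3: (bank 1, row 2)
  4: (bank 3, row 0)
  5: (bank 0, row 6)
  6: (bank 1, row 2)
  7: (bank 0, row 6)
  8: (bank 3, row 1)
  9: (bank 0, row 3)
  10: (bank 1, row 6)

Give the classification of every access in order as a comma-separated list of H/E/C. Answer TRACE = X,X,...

step 0: bank1 None->1 [EMPTY]
step 1: bank1 1->2 [CONFLICT]
step 2: bank2 None->2 [EMPTY]
step 3: bank1 2->2 [HIT]
step 4: bank3 None->0 [EMPTY]
step 5: bank0 None->6 [EMPTY]
step 6: bank1 2->2 [HIT]
step 7: bank0 6->6 [HIT]
step 8: bank3 0->1 [CONFLICT]
step 9: bank0 6->3 [CONFLICT]
step 10: bank1 2->6 [CONFLICT]

TRACE = E,C,E,H,E,E,H,H,C,C,C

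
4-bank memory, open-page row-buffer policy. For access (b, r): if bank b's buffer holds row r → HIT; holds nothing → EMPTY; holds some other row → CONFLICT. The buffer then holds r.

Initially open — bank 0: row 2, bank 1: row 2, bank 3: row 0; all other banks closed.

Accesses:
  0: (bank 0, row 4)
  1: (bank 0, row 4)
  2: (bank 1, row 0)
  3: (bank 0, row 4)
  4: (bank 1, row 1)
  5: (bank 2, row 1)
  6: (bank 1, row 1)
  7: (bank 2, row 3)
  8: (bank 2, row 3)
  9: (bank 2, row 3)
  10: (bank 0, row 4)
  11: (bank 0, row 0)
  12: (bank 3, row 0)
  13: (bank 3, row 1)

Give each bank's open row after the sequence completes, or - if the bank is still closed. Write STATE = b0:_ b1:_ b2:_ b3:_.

STATE = b0:0 b1:1 b2:3 b3:1

step 0: bank0 2->4 [CONFLICT]
step 1: bank0 4->4 [HIT]
step 2: bank1 2->0 [CONFLICT]
step 3: bank0 4->4 [HIT]
step 4: bank1 0->1 [CONFLICT]
step 5: bank2 None->1 [EMPTY]
step 6: bank1 1->1 [HIT]
step 7: bank2 1->3 [CONFLICT]
step 8: bank2 3->3 [HIT]
step 9: bank2 3->3 [HIT]
step 10: bank0 4->4 [HIT]
step 11: bank0 4->0 [CONFLICT]
step 12: bank3 0->0 [HIT]
step 13: bank3 0->1 [CONFLICT]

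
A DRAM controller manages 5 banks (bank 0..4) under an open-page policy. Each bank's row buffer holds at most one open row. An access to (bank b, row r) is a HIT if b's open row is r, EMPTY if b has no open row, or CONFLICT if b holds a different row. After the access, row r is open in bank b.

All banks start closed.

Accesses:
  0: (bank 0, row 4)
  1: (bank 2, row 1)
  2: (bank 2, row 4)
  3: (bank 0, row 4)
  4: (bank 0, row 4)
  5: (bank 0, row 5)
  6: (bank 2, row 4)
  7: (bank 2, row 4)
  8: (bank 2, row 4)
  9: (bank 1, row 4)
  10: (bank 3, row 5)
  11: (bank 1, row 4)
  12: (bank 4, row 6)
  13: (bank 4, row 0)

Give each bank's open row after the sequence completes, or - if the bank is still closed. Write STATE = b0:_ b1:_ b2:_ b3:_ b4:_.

STATE = b0:5 b1:4 b2:4 b3:5 b4:0

#0 (0,4) E
#1 (2,1) E
#2 (2,4) C  (was 1)
#3 (0,4) H  (was 4)
#4 (0,4) H  (was 4)
#5 (0,5) C  (was 4)
#6 (2,4) H  (was 4)
#7 (2,4) H  (was 4)
#8 (2,4) H  (was 4)
#9 (1,4) E
#10 (3,5) E
#11 (1,4) H  (was 4)
#12 (4,6) E
#13 (4,0) C  (was 6)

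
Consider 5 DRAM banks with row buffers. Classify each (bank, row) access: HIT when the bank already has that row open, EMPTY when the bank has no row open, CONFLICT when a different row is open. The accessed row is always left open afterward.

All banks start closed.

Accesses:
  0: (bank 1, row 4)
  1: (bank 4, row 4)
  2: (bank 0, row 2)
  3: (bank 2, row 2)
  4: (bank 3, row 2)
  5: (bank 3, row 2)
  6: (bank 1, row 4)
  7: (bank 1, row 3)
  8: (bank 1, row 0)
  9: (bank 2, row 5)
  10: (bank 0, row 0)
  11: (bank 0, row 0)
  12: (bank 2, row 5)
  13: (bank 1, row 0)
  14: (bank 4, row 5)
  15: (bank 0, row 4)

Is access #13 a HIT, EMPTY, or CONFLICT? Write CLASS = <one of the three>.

CLASS = HIT

#0 (1,4) E
#1 (4,4) E
#2 (0,2) E
#3 (2,2) E
#4 (3,2) E
#5 (3,2) H  (was 2)
#6 (1,4) H  (was 4)
#7 (1,3) C  (was 4)
#8 (1,0) C  (was 3)
#9 (2,5) C  (was 2)
#10 (0,0) C  (was 2)
#11 (0,0) H  (was 0)
#12 (2,5) H  (was 5)
#13 (1,0) H  (was 0)
#14 (4,5) C  (was 4)
#15 (0,4) C  (was 0)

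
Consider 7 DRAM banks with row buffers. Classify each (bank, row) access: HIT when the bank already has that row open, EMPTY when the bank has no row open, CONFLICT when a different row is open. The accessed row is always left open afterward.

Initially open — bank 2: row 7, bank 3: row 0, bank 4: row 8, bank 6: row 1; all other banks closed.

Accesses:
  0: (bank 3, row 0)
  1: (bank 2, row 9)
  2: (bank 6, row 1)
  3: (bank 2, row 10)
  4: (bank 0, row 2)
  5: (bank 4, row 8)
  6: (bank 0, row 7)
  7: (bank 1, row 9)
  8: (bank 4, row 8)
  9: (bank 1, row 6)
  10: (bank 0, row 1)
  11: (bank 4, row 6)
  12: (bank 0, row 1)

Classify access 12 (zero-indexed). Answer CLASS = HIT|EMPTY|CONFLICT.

CLASS = HIT

  [0] b3 r0: had r0 ⇒ H
  [1] b2 r9: had r7 ⇒ C
  [2] b6 r1: had r1 ⇒ H
  [3] b2 r10: had r9 ⇒ C
  [4] b0 r2: no row ⇒ E
  [5] b4 r8: had r8 ⇒ H
  [6] b0 r7: had r2 ⇒ C
  [7] b1 r9: no row ⇒ E
  [8] b4 r8: had r8 ⇒ H
  [9] b1 r6: had r9 ⇒ C
  [10] b0 r1: had r7 ⇒ C
  [11] b4 r6: had r8 ⇒ C
  [12] b0 r1: had r1 ⇒ H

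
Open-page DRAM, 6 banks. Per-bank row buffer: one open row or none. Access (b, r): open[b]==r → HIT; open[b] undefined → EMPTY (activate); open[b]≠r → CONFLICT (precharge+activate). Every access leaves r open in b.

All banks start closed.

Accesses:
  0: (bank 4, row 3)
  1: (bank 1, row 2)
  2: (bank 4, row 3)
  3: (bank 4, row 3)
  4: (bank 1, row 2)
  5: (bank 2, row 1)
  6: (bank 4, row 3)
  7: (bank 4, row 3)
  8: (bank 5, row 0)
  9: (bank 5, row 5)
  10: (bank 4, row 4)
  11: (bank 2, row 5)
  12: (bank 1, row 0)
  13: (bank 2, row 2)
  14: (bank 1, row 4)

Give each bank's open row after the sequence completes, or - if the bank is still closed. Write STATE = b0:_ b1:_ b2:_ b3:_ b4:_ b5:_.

STATE = b0:- b1:4 b2:2 b3:- b4:4 b5:5

0: bank 4 row 3 — prev None → EMPTY
1: bank 1 row 2 — prev None → EMPTY
2: bank 4 row 3 — prev 3 → HIT
3: bank 4 row 3 — prev 3 → HIT
4: bank 1 row 2 — prev 2 → HIT
5: bank 2 row 1 — prev None → EMPTY
6: bank 4 row 3 — prev 3 → HIT
7: bank 4 row 3 — prev 3 → HIT
8: bank 5 row 0 — prev None → EMPTY
9: bank 5 row 5 — prev 0 → CONFLICT
10: bank 4 row 4 — prev 3 → CONFLICT
11: bank 2 row 5 — prev 1 → CONFLICT
12: bank 1 row 0 — prev 2 → CONFLICT
13: bank 2 row 2 — prev 5 → CONFLICT
14: bank 1 row 4 — prev 0 → CONFLICT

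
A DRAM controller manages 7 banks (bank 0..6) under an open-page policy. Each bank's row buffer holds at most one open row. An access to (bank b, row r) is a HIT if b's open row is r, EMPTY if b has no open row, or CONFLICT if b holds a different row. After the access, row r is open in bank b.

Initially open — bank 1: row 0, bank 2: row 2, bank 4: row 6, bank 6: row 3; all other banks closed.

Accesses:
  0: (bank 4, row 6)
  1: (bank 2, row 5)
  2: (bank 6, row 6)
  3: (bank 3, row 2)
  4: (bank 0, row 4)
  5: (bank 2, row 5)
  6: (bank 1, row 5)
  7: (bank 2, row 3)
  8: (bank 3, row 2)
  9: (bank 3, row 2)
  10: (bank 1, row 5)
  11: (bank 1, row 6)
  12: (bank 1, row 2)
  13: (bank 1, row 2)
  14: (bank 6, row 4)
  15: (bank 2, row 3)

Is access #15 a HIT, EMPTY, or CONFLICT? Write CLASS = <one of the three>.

CLASS = HIT

  [0] b4 r6: had r6 ⇒ H
  [1] b2 r5: had r2 ⇒ C
  [2] b6 r6: had r3 ⇒ C
  [3] b3 r2: no row ⇒ E
  [4] b0 r4: no row ⇒ E
  [5] b2 r5: had r5 ⇒ H
  [6] b1 r5: had r0 ⇒ C
  [7] b2 r3: had r5 ⇒ C
  [8] b3 r2: had r2 ⇒ H
  [9] b3 r2: had r2 ⇒ H
  [10] b1 r5: had r5 ⇒ H
  [11] b1 r6: had r5 ⇒ C
  [12] b1 r2: had r6 ⇒ C
  [13] b1 r2: had r2 ⇒ H
  [14] b6 r4: had r6 ⇒ C
  [15] b2 r3: had r3 ⇒ H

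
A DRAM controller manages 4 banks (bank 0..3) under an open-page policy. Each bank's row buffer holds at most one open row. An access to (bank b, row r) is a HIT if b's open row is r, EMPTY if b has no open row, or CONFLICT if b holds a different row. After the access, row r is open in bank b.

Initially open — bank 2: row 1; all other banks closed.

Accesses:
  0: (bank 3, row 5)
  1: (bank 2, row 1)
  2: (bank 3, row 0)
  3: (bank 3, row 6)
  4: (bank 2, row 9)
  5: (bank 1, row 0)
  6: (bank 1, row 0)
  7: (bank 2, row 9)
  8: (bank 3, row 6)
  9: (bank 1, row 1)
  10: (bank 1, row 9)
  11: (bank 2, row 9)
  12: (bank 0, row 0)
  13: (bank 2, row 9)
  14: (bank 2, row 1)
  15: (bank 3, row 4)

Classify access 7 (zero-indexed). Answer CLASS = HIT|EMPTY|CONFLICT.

CLASS = HIT

#0 (3,5) E
#1 (2,1) H  (was 1)
#2 (3,0) C  (was 5)
#3 (3,6) C  (was 0)
#4 (2,9) C  (was 1)
#5 (1,0) E
#6 (1,0) H  (was 0)
#7 (2,9) H  (was 9)
#8 (3,6) H  (was 6)
#9 (1,1) C  (was 0)
#10 (1,9) C  (was 1)
#11 (2,9) H  (was 9)
#12 (0,0) E
#13 (2,9) H  (was 9)
#14 (2,1) C  (was 9)
#15 (3,4) C  (was 6)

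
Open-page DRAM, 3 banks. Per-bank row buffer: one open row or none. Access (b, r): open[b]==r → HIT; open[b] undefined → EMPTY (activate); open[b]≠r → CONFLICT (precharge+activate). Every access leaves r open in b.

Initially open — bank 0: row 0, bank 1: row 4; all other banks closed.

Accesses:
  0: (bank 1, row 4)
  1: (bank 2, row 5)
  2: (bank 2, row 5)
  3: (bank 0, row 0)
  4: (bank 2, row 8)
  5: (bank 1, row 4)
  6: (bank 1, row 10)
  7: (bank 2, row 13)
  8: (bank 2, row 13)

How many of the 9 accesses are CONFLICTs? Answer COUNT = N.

COUNT = 3

#0 (1,4) H  (was 4)
#1 (2,5) E
#2 (2,5) H  (was 5)
#3 (0,0) H  (was 0)
#4 (2,8) C  (was 5)
#5 (1,4) H  (was 4)
#6 (1,10) C  (was 4)
#7 (2,13) C  (was 8)
#8 (2,13) H  (was 13)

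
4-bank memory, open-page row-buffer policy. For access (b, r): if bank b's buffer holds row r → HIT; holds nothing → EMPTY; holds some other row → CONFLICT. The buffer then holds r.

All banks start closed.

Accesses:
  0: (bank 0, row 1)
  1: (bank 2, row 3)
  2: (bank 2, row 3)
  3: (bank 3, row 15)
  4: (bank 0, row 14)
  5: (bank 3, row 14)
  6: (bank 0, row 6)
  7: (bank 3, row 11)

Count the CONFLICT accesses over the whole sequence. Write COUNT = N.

COUNT = 4

step 0: bank0 None->1 [EMPTY]
step 1: bank2 None->3 [EMPTY]
step 2: bank2 3->3 [HIT]
step 3: bank3 None->15 [EMPTY]
step 4: bank0 1->14 [CONFLICT]
step 5: bank3 15->14 [CONFLICT]
step 6: bank0 14->6 [CONFLICT]
step 7: bank3 14->11 [CONFLICT]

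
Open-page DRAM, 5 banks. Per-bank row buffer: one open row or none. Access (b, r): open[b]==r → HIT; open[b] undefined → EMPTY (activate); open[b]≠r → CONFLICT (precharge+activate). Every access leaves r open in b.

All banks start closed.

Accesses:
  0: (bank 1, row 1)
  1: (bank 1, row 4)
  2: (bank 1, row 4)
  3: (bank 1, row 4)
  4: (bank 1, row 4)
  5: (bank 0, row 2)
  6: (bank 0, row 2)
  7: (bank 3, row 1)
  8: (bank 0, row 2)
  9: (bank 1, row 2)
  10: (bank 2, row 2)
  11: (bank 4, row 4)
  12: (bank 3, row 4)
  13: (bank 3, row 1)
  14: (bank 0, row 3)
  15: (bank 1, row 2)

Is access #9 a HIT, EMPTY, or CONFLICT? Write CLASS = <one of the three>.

CLASS = CONFLICT

step 0: bank1 None->1 [EMPTY]
step 1: bank1 1->4 [CONFLICT]
step 2: bank1 4->4 [HIT]
step 3: bank1 4->4 [HIT]
step 4: bank1 4->4 [HIT]
step 5: bank0 None->2 [EMPTY]
step 6: bank0 2->2 [HIT]
step 7: bank3 None->1 [EMPTY]
step 8: bank0 2->2 [HIT]
step 9: bank1 4->2 [CONFLICT]
step 10: bank2 None->2 [EMPTY]
step 11: bank4 None->4 [EMPTY]
step 12: bank3 1->4 [CONFLICT]
step 13: bank3 4->1 [CONFLICT]
step 14: bank0 2->3 [CONFLICT]
step 15: bank1 2->2 [HIT]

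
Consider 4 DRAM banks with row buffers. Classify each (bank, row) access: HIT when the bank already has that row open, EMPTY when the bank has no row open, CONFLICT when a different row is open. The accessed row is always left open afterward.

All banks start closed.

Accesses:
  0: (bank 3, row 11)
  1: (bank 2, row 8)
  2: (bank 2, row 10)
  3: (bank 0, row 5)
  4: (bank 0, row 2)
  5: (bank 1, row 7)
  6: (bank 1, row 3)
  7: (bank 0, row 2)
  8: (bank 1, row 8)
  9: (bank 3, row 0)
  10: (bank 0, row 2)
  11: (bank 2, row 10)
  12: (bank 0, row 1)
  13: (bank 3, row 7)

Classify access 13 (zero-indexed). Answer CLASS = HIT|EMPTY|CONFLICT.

CLASS = CONFLICT

#0 (3,11) E
#1 (2,8) E
#2 (2,10) C  (was 8)
#3 (0,5) E
#4 (0,2) C  (was 5)
#5 (1,7) E
#6 (1,3) C  (was 7)
#7 (0,2) H  (was 2)
#8 (1,8) C  (was 3)
#9 (3,0) C  (was 11)
#10 (0,2) H  (was 2)
#11 (2,10) H  (was 10)
#12 (0,1) C  (was 2)
#13 (3,7) C  (was 0)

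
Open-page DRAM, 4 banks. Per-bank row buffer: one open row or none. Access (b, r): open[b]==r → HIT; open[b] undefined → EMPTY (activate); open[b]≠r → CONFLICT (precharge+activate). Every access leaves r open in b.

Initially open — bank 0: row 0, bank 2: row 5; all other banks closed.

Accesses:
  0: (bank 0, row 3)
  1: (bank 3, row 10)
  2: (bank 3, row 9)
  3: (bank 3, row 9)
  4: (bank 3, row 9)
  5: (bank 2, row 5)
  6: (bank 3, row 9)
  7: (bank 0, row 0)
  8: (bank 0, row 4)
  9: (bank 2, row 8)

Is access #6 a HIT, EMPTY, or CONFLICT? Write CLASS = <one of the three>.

CLASS = HIT

  [0] b0 r3: had r0 ⇒ C
  [1] b3 r10: no row ⇒ E
  [2] b3 r9: had r10 ⇒ C
  [3] b3 r9: had r9 ⇒ H
  [4] b3 r9: had r9 ⇒ H
  [5] b2 r5: had r5 ⇒ H
  [6] b3 r9: had r9 ⇒ H
  [7] b0 r0: had r3 ⇒ C
  [8] b0 r4: had r0 ⇒ C
  [9] b2 r8: had r5 ⇒ C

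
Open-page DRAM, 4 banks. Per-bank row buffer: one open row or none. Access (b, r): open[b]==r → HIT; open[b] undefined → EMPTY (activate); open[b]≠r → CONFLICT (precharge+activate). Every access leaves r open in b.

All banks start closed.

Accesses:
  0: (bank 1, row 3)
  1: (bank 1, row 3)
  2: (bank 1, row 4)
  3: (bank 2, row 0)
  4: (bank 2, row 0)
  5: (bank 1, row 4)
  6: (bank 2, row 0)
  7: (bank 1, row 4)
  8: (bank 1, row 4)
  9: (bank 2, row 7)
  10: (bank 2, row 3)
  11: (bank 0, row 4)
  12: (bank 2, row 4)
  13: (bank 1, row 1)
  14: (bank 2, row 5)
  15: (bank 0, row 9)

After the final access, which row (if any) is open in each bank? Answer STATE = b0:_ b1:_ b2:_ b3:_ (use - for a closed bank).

step 0: bank1 None->3 [EMPTY]
step 1: bank1 3->3 [HIT]
step 2: bank1 3->4 [CONFLICT]
step 3: bank2 None->0 [EMPTY]
step 4: bank2 0->0 [HIT]
step 5: bank1 4->4 [HIT]
step 6: bank2 0->0 [HIT]
step 7: bank1 4->4 [HIT]
step 8: bank1 4->4 [HIT]
step 9: bank2 0->7 [CONFLICT]
step 10: bank2 7->3 [CONFLICT]
step 11: bank0 None->4 [EMPTY]
step 12: bank2 3->4 [CONFLICT]
step 13: bank1 4->1 [CONFLICT]
step 14: bank2 4->5 [CONFLICT]
step 15: bank0 4->9 [CONFLICT]

STATE = b0:9 b1:1 b2:5 b3:-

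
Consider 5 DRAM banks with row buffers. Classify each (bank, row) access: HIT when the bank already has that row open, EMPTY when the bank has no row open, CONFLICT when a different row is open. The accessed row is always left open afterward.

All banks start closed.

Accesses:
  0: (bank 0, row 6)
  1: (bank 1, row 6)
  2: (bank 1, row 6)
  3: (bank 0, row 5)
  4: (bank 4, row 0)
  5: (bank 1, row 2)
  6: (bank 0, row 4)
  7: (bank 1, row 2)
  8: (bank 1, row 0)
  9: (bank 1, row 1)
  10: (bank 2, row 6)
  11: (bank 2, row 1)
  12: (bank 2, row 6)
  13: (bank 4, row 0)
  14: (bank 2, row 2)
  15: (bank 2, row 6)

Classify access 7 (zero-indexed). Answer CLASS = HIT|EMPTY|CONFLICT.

step 0: bank0 None->6 [EMPTY]
step 1: bank1 None->6 [EMPTY]
step 2: bank1 6->6 [HIT]
step 3: bank0 6->5 [CONFLICT]
step 4: bank4 None->0 [EMPTY]
step 5: bank1 6->2 [CONFLICT]
step 6: bank0 5->4 [CONFLICT]
step 7: bank1 2->2 [HIT]
step 8: bank1 2->0 [CONFLICT]
step 9: bank1 0->1 [CONFLICT]
step 10: bank2 None->6 [EMPTY]
step 11: bank2 6->1 [CONFLICT]
step 12: bank2 1->6 [CONFLICT]
step 13: bank4 0->0 [HIT]
step 14: bank2 6->2 [CONFLICT]
step 15: bank2 2->6 [CONFLICT]

CLASS = HIT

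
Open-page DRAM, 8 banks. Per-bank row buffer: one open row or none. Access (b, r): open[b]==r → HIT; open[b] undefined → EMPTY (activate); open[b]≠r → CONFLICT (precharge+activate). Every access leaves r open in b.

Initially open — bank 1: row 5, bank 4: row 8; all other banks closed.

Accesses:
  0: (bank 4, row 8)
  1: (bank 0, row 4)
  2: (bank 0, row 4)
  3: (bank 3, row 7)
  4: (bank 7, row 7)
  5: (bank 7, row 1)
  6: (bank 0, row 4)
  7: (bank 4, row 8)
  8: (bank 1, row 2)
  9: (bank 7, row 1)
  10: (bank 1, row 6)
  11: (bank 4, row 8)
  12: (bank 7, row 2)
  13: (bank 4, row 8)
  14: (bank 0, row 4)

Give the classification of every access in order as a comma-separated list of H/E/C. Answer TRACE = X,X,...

TRACE = H,E,H,E,E,C,H,H,C,H,C,H,C,H,H

#0 (4,8) H  (was 8)
#1 (0,4) E
#2 (0,4) H  (was 4)
#3 (3,7) E
#4 (7,7) E
#5 (7,1) C  (was 7)
#6 (0,4) H  (was 4)
#7 (4,8) H  (was 8)
#8 (1,2) C  (was 5)
#9 (7,1) H  (was 1)
#10 (1,6) C  (was 2)
#11 (4,8) H  (was 8)
#12 (7,2) C  (was 1)
#13 (4,8) H  (was 8)
#14 (0,4) H  (was 4)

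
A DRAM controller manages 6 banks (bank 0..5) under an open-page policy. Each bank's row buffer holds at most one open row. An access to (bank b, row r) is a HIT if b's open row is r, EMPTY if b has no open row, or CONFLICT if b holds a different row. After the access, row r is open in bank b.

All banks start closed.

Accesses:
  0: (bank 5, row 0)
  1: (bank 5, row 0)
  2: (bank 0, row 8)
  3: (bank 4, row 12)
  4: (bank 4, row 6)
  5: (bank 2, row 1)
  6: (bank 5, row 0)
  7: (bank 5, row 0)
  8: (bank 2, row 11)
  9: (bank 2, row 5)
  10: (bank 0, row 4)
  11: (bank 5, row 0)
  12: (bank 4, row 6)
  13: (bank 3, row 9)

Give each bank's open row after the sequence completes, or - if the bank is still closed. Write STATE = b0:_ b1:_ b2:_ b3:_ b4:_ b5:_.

STATE = b0:4 b1:- b2:5 b3:9 b4:6 b5:0

step 0: bank5 None->0 [EMPTY]
step 1: bank5 0->0 [HIT]
step 2: bank0 None->8 [EMPTY]
step 3: bank4 None->12 [EMPTY]
step 4: bank4 12->6 [CONFLICT]
step 5: bank2 None->1 [EMPTY]
step 6: bank5 0->0 [HIT]
step 7: bank5 0->0 [HIT]
step 8: bank2 1->11 [CONFLICT]
step 9: bank2 11->5 [CONFLICT]
step 10: bank0 8->4 [CONFLICT]
step 11: bank5 0->0 [HIT]
step 12: bank4 6->6 [HIT]
step 13: bank3 None->9 [EMPTY]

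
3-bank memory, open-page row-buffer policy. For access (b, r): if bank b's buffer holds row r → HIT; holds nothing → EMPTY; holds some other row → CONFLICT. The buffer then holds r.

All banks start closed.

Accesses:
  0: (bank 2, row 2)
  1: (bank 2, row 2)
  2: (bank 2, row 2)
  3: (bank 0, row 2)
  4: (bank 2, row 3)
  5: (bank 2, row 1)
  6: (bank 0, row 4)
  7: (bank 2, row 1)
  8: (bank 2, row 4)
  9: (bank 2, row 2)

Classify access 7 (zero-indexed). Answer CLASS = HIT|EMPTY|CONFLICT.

CLASS = HIT

0: bank 2 row 2 — prev None → EMPTY
1: bank 2 row 2 — prev 2 → HIT
2: bank 2 row 2 — prev 2 → HIT
3: bank 0 row 2 — prev None → EMPTY
4: bank 2 row 3 — prev 2 → CONFLICT
5: bank 2 row 1 — prev 3 → CONFLICT
6: bank 0 row 4 — prev 2 → CONFLICT
7: bank 2 row 1 — prev 1 → HIT
8: bank 2 row 4 — prev 1 → CONFLICT
9: bank 2 row 2 — prev 4 → CONFLICT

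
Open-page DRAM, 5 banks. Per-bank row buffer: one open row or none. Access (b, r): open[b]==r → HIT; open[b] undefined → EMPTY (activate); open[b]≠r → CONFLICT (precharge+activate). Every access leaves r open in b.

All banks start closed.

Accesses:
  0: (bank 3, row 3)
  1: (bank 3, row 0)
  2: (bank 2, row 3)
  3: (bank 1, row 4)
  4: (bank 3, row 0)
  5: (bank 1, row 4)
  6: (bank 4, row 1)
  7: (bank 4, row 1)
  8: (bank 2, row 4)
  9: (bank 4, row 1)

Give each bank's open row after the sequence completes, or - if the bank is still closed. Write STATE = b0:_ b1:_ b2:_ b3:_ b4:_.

0: bank 3 row 3 — prev None → EMPTY
1: bank 3 row 0 — prev 3 → CONFLICT
2: bank 2 row 3 — prev None → EMPTY
3: bank 1 row 4 — prev None → EMPTY
4: bank 3 row 0 — prev 0 → HIT
5: bank 1 row 4 — prev 4 → HIT
6: bank 4 row 1 — prev None → EMPTY
7: bank 4 row 1 — prev 1 → HIT
8: bank 2 row 4 — prev 3 → CONFLICT
9: bank 4 row 1 — prev 1 → HIT

STATE = b0:- b1:4 b2:4 b3:0 b4:1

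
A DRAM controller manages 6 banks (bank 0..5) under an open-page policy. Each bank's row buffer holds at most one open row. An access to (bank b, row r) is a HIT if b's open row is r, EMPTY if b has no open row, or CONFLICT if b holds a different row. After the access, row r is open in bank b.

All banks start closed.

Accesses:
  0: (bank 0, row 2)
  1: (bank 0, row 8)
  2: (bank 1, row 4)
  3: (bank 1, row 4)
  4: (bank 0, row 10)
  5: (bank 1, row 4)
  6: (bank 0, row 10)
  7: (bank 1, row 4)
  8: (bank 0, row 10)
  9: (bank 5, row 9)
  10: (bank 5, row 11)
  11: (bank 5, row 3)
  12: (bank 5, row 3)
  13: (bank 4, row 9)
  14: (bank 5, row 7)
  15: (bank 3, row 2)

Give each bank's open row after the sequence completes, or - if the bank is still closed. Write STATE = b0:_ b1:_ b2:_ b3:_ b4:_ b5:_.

step 0: bank0 None->2 [EMPTY]
step 1: bank0 2->8 [CONFLICT]
step 2: bank1 None->4 [EMPTY]
step 3: bank1 4->4 [HIT]
step 4: bank0 8->10 [CONFLICT]
step 5: bank1 4->4 [HIT]
step 6: bank0 10->10 [HIT]
step 7: bank1 4->4 [HIT]
step 8: bank0 10->10 [HIT]
step 9: bank5 None->9 [EMPTY]
step 10: bank5 9->11 [CONFLICT]
step 11: bank5 11->3 [CONFLICT]
step 12: bank5 3->3 [HIT]
step 13: bank4 None->9 [EMPTY]
step 14: bank5 3->7 [CONFLICT]
step 15: bank3 None->2 [EMPTY]

STATE = b0:10 b1:4 b2:- b3:2 b4:9 b5:7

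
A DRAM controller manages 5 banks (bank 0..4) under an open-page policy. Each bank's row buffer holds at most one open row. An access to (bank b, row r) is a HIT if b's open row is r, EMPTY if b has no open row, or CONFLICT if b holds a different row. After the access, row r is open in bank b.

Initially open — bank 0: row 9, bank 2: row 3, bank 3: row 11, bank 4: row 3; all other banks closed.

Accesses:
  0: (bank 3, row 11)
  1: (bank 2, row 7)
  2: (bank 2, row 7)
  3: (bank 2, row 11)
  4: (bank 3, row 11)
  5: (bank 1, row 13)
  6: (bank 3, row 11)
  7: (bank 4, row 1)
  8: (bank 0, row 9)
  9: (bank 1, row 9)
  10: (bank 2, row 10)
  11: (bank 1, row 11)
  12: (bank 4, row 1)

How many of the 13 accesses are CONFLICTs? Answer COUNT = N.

step 0: bank3 11->11 [HIT]
step 1: bank2 3->7 [CONFLICT]
step 2: bank2 7->7 [HIT]
step 3: bank2 7->11 [CONFLICT]
step 4: bank3 11->11 [HIT]
step 5: bank1 None->13 [EMPTY]
step 6: bank3 11->11 [HIT]
step 7: bank4 3->1 [CONFLICT]
step 8: bank0 9->9 [HIT]
step 9: bank1 13->9 [CONFLICT]
step 10: bank2 11->10 [CONFLICT]
step 11: bank1 9->11 [CONFLICT]
step 12: bank4 1->1 [HIT]

COUNT = 6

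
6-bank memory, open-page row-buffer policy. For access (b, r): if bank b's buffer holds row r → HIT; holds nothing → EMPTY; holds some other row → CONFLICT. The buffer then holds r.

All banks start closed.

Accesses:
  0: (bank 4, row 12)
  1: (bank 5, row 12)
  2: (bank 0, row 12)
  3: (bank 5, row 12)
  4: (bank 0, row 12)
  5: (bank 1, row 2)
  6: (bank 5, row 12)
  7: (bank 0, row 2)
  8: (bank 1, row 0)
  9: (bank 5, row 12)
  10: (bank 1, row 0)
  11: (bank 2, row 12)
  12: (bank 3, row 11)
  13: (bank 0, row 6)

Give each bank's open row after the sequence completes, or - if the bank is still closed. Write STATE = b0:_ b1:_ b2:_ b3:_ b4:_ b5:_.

STATE = b0:6 b1:0 b2:12 b3:11 b4:12 b5:12

#0 (4,12) E
#1 (5,12) E
#2 (0,12) E
#3 (5,12) H  (was 12)
#4 (0,12) H  (was 12)
#5 (1,2) E
#6 (5,12) H  (was 12)
#7 (0,2) C  (was 12)
#8 (1,0) C  (was 2)
#9 (5,12) H  (was 12)
#10 (1,0) H  (was 0)
#11 (2,12) E
#12 (3,11) E
#13 (0,6) C  (was 2)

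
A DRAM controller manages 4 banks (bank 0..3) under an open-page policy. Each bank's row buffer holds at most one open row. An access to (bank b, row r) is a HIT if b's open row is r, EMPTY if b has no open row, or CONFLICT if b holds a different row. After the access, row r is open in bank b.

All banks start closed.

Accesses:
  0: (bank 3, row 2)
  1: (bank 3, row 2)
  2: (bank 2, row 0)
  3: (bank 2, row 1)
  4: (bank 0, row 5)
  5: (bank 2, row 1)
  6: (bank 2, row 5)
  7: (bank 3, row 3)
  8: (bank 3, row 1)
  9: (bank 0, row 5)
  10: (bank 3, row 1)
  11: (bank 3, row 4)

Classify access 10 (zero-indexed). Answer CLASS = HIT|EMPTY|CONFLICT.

CLASS = HIT

0: bank 3 row 2 — prev None → EMPTY
1: bank 3 row 2 — prev 2 → HIT
2: bank 2 row 0 — prev None → EMPTY
3: bank 2 row 1 — prev 0 → CONFLICT
4: bank 0 row 5 — prev None → EMPTY
5: bank 2 row 1 — prev 1 → HIT
6: bank 2 row 5 — prev 1 → CONFLICT
7: bank 3 row 3 — prev 2 → CONFLICT
8: bank 3 row 1 — prev 3 → CONFLICT
9: bank 0 row 5 — prev 5 → HIT
10: bank 3 row 1 — prev 1 → HIT
11: bank 3 row 4 — prev 1 → CONFLICT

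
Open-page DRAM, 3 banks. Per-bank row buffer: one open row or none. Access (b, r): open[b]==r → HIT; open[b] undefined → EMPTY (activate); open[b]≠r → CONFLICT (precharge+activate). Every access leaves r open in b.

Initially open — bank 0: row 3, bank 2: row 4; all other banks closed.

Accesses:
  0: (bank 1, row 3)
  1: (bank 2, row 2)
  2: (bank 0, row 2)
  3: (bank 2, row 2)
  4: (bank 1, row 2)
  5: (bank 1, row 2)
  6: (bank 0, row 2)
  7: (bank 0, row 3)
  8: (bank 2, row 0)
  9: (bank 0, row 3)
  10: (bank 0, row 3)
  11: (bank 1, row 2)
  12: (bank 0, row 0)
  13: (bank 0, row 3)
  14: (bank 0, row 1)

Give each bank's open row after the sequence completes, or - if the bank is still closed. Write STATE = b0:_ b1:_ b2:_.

STATE = b0:1 b1:2 b2:0

step 0: bank1 None->3 [EMPTY]
step 1: bank2 4->2 [CONFLICT]
step 2: bank0 3->2 [CONFLICT]
step 3: bank2 2->2 [HIT]
step 4: bank1 3->2 [CONFLICT]
step 5: bank1 2->2 [HIT]
step 6: bank0 2->2 [HIT]
step 7: bank0 2->3 [CONFLICT]
step 8: bank2 2->0 [CONFLICT]
step 9: bank0 3->3 [HIT]
step 10: bank0 3->3 [HIT]
step 11: bank1 2->2 [HIT]
step 12: bank0 3->0 [CONFLICT]
step 13: bank0 0->3 [CONFLICT]
step 14: bank0 3->1 [CONFLICT]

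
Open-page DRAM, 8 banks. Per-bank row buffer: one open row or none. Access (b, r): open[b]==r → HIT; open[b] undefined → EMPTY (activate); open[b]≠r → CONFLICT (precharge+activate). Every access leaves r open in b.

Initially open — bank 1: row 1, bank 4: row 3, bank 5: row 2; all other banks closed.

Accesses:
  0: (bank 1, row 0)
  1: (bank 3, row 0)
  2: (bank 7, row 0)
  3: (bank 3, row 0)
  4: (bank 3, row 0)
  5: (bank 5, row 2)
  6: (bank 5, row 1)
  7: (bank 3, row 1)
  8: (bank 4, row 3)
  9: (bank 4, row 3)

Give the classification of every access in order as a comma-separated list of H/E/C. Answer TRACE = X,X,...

TRACE = C,E,E,H,H,H,C,C,H,H

0: bank 1 row 0 — prev 1 → CONFLICT
1: bank 3 row 0 — prev None → EMPTY
2: bank 7 row 0 — prev None → EMPTY
3: bank 3 row 0 — prev 0 → HIT
4: bank 3 row 0 — prev 0 → HIT
5: bank 5 row 2 — prev 2 → HIT
6: bank 5 row 1 — prev 2 → CONFLICT
7: bank 3 row 1 — prev 0 → CONFLICT
8: bank 4 row 3 — prev 3 → HIT
9: bank 4 row 3 — prev 3 → HIT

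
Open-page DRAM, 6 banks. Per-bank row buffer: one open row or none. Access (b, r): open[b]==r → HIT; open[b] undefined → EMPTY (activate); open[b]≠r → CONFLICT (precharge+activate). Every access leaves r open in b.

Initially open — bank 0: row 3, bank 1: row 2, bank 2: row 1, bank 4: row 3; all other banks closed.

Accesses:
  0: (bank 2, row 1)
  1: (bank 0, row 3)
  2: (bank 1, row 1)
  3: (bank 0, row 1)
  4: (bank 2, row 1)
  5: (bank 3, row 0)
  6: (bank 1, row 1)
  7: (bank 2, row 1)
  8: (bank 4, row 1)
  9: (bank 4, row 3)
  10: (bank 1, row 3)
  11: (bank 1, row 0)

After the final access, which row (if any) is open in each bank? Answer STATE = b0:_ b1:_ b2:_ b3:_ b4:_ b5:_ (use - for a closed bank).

#0 (2,1) H  (was 1)
#1 (0,3) H  (was 3)
#2 (1,1) C  (was 2)
#3 (0,1) C  (was 3)
#4 (2,1) H  (was 1)
#5 (3,0) E
#6 (1,1) H  (was 1)
#7 (2,1) H  (was 1)
#8 (4,1) C  (was 3)
#9 (4,3) C  (was 1)
#10 (1,3) C  (was 1)
#11 (1,0) C  (was 3)

STATE = b0:1 b1:0 b2:1 b3:0 b4:3 b5:-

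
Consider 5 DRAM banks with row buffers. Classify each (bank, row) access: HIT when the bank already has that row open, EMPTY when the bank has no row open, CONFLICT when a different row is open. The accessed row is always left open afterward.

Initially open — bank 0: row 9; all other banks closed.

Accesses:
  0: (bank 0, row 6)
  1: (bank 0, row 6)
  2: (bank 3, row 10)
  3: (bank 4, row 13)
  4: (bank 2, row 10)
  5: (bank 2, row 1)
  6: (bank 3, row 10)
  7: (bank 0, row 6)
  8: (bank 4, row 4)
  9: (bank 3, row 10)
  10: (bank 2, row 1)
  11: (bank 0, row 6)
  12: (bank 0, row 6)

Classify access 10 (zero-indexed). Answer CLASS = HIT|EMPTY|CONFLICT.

CLASS = HIT

step 0: bank0 9->6 [CONFLICT]
step 1: bank0 6->6 [HIT]
step 2: bank3 None->10 [EMPTY]
step 3: bank4 None->13 [EMPTY]
step 4: bank2 None->10 [EMPTY]
step 5: bank2 10->1 [CONFLICT]
step 6: bank3 10->10 [HIT]
step 7: bank0 6->6 [HIT]
step 8: bank4 13->4 [CONFLICT]
step 9: bank3 10->10 [HIT]
step 10: bank2 1->1 [HIT]
step 11: bank0 6->6 [HIT]
step 12: bank0 6->6 [HIT]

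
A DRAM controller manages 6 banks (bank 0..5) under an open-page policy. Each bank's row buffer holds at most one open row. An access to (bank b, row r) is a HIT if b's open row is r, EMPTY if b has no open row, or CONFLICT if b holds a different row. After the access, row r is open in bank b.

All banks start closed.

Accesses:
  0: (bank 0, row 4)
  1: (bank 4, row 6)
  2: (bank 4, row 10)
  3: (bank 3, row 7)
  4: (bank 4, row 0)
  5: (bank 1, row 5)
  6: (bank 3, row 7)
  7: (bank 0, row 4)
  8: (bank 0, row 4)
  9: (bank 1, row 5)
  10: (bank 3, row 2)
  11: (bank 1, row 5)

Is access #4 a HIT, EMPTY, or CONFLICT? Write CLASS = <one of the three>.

0: bank 0 row 4 — prev None → EMPTY
1: bank 4 row 6 — prev None → EMPTY
2: bank 4 row 10 — prev 6 → CONFLICT
3: bank 3 row 7 — prev None → EMPTY
4: bank 4 row 0 — prev 10 → CONFLICT
5: bank 1 row 5 — prev None → EMPTY
6: bank 3 row 7 — prev 7 → HIT
7: bank 0 row 4 — prev 4 → HIT
8: bank 0 row 4 — prev 4 → HIT
9: bank 1 row 5 — prev 5 → HIT
10: bank 3 row 2 — prev 7 → CONFLICT
11: bank 1 row 5 — prev 5 → HIT

CLASS = CONFLICT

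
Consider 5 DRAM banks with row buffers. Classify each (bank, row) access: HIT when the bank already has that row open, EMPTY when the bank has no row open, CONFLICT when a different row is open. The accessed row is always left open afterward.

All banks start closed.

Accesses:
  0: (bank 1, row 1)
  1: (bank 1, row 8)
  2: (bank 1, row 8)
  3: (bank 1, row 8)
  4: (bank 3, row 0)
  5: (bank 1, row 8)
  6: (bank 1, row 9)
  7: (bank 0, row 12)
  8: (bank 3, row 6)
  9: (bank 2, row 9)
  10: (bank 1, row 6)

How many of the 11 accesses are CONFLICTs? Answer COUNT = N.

COUNT = 4

0: bank 1 row 1 — prev None → EMPTY
1: bank 1 row 8 — prev 1 → CONFLICT
2: bank 1 row 8 — prev 8 → HIT
3: bank 1 row 8 — prev 8 → HIT
4: bank 3 row 0 — prev None → EMPTY
5: bank 1 row 8 — prev 8 → HIT
6: bank 1 row 9 — prev 8 → CONFLICT
7: bank 0 row 12 — prev None → EMPTY
8: bank 3 row 6 — prev 0 → CONFLICT
9: bank 2 row 9 — prev None → EMPTY
10: bank 1 row 6 — prev 9 → CONFLICT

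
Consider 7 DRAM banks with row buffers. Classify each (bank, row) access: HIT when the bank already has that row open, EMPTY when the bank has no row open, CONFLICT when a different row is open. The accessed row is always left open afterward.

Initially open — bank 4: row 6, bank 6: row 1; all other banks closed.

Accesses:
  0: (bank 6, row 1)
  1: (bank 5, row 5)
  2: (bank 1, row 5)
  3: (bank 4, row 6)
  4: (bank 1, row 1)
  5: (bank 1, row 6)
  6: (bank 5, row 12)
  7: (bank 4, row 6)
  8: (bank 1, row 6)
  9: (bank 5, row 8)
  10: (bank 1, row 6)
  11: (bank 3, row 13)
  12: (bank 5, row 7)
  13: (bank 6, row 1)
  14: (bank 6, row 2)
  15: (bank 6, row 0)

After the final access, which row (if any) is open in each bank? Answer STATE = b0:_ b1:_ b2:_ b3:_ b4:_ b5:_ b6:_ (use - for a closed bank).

0: bank 6 row 1 — prev 1 → HIT
1: bank 5 row 5 — prev None → EMPTY
2: bank 1 row 5 — prev None → EMPTY
3: bank 4 row 6 — prev 6 → HIT
4: bank 1 row 1 — prev 5 → CONFLICT
5: bank 1 row 6 — prev 1 → CONFLICT
6: bank 5 row 12 — prev 5 → CONFLICT
7: bank 4 row 6 — prev 6 → HIT
8: bank 1 row 6 — prev 6 → HIT
9: bank 5 row 8 — prev 12 → CONFLICT
10: bank 1 row 6 — prev 6 → HIT
11: bank 3 row 13 — prev None → EMPTY
12: bank 5 row 7 — prev 8 → CONFLICT
13: bank 6 row 1 — prev 1 → HIT
14: bank 6 row 2 — prev 1 → CONFLICT
15: bank 6 row 0 — prev 2 → CONFLICT

STATE = b0:- b1:6 b2:- b3:13 b4:6 b5:7 b6:0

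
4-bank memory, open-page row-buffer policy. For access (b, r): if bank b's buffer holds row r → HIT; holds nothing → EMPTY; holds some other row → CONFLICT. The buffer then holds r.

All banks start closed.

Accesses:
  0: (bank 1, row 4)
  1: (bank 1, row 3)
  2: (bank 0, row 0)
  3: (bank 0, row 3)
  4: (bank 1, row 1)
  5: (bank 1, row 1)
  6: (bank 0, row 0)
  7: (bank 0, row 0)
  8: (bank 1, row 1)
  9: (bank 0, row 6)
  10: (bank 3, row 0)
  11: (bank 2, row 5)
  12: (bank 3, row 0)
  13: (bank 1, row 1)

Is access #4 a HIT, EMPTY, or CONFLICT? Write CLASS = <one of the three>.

  [0] b1 r4: no row ⇒ E
  [1] b1 r3: had r4 ⇒ C
  [2] b0 r0: no row ⇒ E
  [3] b0 r3: had r0 ⇒ C
  [4] b1 r1: had r3 ⇒ C
  [5] b1 r1: had r1 ⇒ H
  [6] b0 r0: had r3 ⇒ C
  [7] b0 r0: had r0 ⇒ H
  [8] b1 r1: had r1 ⇒ H
  [9] b0 r6: had r0 ⇒ C
  [10] b3 r0: no row ⇒ E
  [11] b2 r5: no row ⇒ E
  [12] b3 r0: had r0 ⇒ H
  [13] b1 r1: had r1 ⇒ H

CLASS = CONFLICT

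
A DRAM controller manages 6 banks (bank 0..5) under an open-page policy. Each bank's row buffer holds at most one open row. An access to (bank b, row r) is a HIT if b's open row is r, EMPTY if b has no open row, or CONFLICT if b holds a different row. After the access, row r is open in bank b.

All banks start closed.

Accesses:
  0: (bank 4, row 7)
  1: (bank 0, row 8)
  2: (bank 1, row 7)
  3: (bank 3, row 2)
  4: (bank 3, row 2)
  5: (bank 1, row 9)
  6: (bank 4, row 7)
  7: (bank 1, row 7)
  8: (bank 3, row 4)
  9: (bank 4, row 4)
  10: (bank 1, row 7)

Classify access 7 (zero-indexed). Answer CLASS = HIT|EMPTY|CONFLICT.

CLASS = CONFLICT

step 0: bank4 None->7 [EMPTY]
step 1: bank0 None->8 [EMPTY]
step 2: bank1 None->7 [EMPTY]
step 3: bank3 None->2 [EMPTY]
step 4: bank3 2->2 [HIT]
step 5: bank1 7->9 [CONFLICT]
step 6: bank4 7->7 [HIT]
step 7: bank1 9->7 [CONFLICT]
step 8: bank3 2->4 [CONFLICT]
step 9: bank4 7->4 [CONFLICT]
step 10: bank1 7->7 [HIT]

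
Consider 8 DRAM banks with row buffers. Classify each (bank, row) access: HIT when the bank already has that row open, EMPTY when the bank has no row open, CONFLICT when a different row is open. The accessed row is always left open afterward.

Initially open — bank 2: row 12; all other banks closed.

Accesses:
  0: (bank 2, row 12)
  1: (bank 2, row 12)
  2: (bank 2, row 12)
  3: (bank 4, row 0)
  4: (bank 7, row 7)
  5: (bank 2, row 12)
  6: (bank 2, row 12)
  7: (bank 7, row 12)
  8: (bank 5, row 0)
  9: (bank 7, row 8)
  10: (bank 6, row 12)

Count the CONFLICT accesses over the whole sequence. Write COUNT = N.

#0 (2,12) H  (was 12)
#1 (2,12) H  (was 12)
#2 (2,12) H  (was 12)
#3 (4,0) E
#4 (7,7) E
#5 (2,12) H  (was 12)
#6 (2,12) H  (was 12)
#7 (7,12) C  (was 7)
#8 (5,0) E
#9 (7,8) C  (was 12)
#10 (6,12) E

COUNT = 2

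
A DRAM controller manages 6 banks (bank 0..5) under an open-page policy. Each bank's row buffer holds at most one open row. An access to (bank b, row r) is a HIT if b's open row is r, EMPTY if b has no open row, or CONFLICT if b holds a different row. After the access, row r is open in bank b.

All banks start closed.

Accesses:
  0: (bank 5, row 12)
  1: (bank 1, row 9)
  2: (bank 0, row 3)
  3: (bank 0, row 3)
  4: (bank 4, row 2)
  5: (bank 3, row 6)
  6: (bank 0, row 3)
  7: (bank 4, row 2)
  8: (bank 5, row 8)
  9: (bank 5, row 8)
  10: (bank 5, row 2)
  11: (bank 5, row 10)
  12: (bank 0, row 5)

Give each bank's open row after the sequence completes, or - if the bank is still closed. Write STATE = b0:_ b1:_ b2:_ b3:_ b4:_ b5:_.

0: bank 5 row 12 — prev None → EMPTY
1: bank 1 row 9 — prev None → EMPTY
2: bank 0 row 3 — prev None → EMPTY
3: bank 0 row 3 — prev 3 → HIT
4: bank 4 row 2 — prev None → EMPTY
5: bank 3 row 6 — prev None → EMPTY
6: bank 0 row 3 — prev 3 → HIT
7: bank 4 row 2 — prev 2 → HIT
8: bank 5 row 8 — prev 12 → CONFLICT
9: bank 5 row 8 — prev 8 → HIT
10: bank 5 row 2 — prev 8 → CONFLICT
11: bank 5 row 10 — prev 2 → CONFLICT
12: bank 0 row 5 — prev 3 → CONFLICT

STATE = b0:5 b1:9 b2:- b3:6 b4:2 b5:10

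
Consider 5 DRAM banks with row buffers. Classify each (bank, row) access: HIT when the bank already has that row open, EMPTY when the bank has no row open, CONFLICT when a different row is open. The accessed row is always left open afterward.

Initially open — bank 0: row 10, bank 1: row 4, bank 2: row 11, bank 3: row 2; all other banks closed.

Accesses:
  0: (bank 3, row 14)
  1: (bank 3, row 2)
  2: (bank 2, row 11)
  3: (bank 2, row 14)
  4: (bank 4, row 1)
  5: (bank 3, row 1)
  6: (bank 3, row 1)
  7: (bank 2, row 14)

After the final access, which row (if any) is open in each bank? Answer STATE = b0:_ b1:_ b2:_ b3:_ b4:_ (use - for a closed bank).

step 0: bank3 2->14 [CONFLICT]
step 1: bank3 14->2 [CONFLICT]
step 2: bank2 11->11 [HIT]
step 3: bank2 11->14 [CONFLICT]
step 4: bank4 None->1 [EMPTY]
step 5: bank3 2->1 [CONFLICT]
step 6: bank3 1->1 [HIT]
step 7: bank2 14->14 [HIT]

STATE = b0:10 b1:4 b2:14 b3:1 b4:1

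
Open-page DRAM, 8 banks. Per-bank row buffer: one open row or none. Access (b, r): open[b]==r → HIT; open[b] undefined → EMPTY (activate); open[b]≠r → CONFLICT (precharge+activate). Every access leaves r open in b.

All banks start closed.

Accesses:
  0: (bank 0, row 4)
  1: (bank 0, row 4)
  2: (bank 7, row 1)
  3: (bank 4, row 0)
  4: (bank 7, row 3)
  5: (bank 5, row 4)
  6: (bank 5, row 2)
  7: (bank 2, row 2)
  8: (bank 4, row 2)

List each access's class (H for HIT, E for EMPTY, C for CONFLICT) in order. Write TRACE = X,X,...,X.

TRACE = E,H,E,E,C,E,C,E,C

step 0: bank0 None->4 [EMPTY]
step 1: bank0 4->4 [HIT]
step 2: bank7 None->1 [EMPTY]
step 3: bank4 None->0 [EMPTY]
step 4: bank7 1->3 [CONFLICT]
step 5: bank5 None->4 [EMPTY]
step 6: bank5 4->2 [CONFLICT]
step 7: bank2 None->2 [EMPTY]
step 8: bank4 0->2 [CONFLICT]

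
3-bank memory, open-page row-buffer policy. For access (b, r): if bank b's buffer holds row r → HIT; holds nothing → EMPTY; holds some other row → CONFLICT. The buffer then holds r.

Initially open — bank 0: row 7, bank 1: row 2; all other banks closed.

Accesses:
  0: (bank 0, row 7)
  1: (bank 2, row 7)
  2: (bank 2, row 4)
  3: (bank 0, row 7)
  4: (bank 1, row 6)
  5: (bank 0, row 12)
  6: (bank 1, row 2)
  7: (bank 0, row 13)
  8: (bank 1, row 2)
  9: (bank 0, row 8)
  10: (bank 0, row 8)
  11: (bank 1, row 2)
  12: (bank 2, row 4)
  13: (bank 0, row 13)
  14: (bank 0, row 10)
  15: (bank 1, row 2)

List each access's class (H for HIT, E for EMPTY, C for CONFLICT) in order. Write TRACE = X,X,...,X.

step 0: bank0 7->7 [HIT]
step 1: bank2 None->7 [EMPTY]
step 2: bank2 7->4 [CONFLICT]
step 3: bank0 7->7 [HIT]
step 4: bank1 2->6 [CONFLICT]
step 5: bank0 7->12 [CONFLICT]
step 6: bank1 6->2 [CONFLICT]
step 7: bank0 12->13 [CONFLICT]
step 8: bank1 2->2 [HIT]
step 9: bank0 13->8 [CONFLICT]
step 10: bank0 8->8 [HIT]
step 11: bank1 2->2 [HIT]
step 12: bank2 4->4 [HIT]
step 13: bank0 8->13 [CONFLICT]
step 14: bank0 13->10 [CONFLICT]
step 15: bank1 2->2 [HIT]

TRACE = H,E,C,H,C,C,C,C,H,C,H,H,H,C,C,H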